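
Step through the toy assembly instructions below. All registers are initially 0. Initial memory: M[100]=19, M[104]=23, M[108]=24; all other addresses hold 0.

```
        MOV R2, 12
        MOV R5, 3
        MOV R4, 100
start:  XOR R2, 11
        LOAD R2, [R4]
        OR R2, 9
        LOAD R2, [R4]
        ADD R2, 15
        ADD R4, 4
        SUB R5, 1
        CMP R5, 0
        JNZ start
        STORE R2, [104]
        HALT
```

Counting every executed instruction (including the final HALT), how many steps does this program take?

32

MOV R2, 12 → R2=12
MOV R5, 3 → R5=3
MOV R4, 100 → R4=100
XOR R2, 11 → R2=12^11=7
LOAD R2, [R4] → R2=M[100]=19
OR R2, 9 → R2=19|9=27
LOAD R2, [R4] → R2=M[100]=19
ADD R2, 15 → R2=19+15=34
ADD R4, 4 → R4=100+4=104
SUB R5, 1 → R5=3-1=2
CMP R5, 0  (cmp 2,0)
JNZ start: taken
XOR R2, 11 → R2=34^11=41
LOAD R2, [R4] → R2=M[104]=23
OR R2, 9 → R2=23|9=31
LOAD R2, [R4] → R2=M[104]=23
ADD R2, 15 → R2=23+15=38
ADD R4, 4 → R4=104+4=108
SUB R5, 1 → R5=2-1=1
CMP R5, 0  (cmp 1,0)
JNZ start: taken
XOR R2, 11 → R2=38^11=45
LOAD R2, [R4] → R2=M[108]=24
OR R2, 9 → R2=24|9=25
LOAD R2, [R4] → R2=M[108]=24
ADD R2, 15 → R2=24+15=39
ADD R4, 4 → R4=108+4=112
SUB R5, 1 → R5=1-1=0
CMP R5, 0  (cmp 0,0)
JNZ start: not taken
STORE R2, [104] → M[104]=39
halt.
Total executed instructions: 32.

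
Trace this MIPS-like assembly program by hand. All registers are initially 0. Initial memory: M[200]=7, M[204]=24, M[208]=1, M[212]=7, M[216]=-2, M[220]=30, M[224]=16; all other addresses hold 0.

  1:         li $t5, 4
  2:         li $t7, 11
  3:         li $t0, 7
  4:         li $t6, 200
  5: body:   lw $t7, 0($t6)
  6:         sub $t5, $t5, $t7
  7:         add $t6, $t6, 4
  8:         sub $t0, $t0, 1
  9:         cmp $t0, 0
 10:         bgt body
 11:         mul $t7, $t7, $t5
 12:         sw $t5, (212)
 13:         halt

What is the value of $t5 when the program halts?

-79

$t5=4
$t7=11
$t0=7
$t6=200
$t7=M[200]=7
$t5=4-7=-3
$t6=200+4=204
$t0=7-1=6
cmp $t0, 0  (cmp 6,0)
bgt body: taken
$t7=M[204]=24
$t5=(-3)-24=-27
$t6=204+4=208
$t0=6-1=5
cmp $t0, 0  (cmp 5,0)
bgt body: taken
$t7=M[208]=1
$t5=(-27)-1=-28
$t6=208+4=212
$t0=5-1=4
cmp $t0, 0  (cmp 4,0)
bgt body: taken
$t7=M[212]=7
$t5=(-28)-7=-35
$t6=212+4=216
$t0=4-1=3
cmp $t0, 0  (cmp 3,0)
bgt body: taken
$t7=M[216]=-2
$t5=(-35)-(-2)=-33
$t6=216+4=220
$t0=3-1=2
cmp $t0, 0  (cmp 2,0)
bgt body: taken
$t7=M[220]=30
$t5=(-33)-30=-63
$t6=220+4=224
$t0=2-1=1
cmp $t0, 0  (cmp 1,0)
bgt body: taken
$t7=M[224]=16
$t5=(-63)-16=-79
$t6=224+4=228
$t0=1-1=0
cmp $t0, 0  (cmp 0,0)
bgt body: not taken
$t7=16*(-79)=-1264
sw $t5, (212) → M[212]=-79
halt.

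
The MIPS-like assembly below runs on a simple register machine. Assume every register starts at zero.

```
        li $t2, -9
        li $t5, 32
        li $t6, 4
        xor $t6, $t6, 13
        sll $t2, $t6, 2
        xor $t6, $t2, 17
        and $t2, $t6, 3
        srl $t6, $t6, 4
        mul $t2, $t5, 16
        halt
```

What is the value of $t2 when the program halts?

after li $t2, -9: $t2=-9
after li $t5, 32: $t5=32
after li $t6, 4: $t6=4
after xor $t6, $t6, 13: $t6=4^13=9
after sll $t2, $t6, 2: $t2=9<<2=36
after xor $t6, $t2, 17: $t6=36^17=53
after and $t2, $t6, 3: $t2=53&3=1
after srl $t6, $t6, 4: $t6=53>>4=3
after mul $t2, $t5, 16: $t2=32*16=512
halt.

512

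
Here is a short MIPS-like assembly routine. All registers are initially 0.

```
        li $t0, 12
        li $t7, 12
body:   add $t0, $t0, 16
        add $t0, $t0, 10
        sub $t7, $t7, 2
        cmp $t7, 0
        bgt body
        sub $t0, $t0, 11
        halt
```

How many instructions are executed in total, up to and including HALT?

34

$t0=12
$t7=12
$t0=12+16=28
$t0=28+10=38
$t7=12-2=10
cmp $t7, 0  (cmp 10,0)
bgt body: taken
$t0=38+16=54
$t0=54+10=64
$t7=10-2=8
cmp $t7, 0  (cmp 8,0)
bgt body: taken
$t0=64+16=80
$t0=80+10=90
$t7=8-2=6
cmp $t7, 0  (cmp 6,0)
bgt body: taken
$t0=90+16=106
$t0=106+10=116
$t7=6-2=4
cmp $t7, 0  (cmp 4,0)
bgt body: taken
$t0=116+16=132
$t0=132+10=142
$t7=4-2=2
cmp $t7, 0  (cmp 2,0)
bgt body: taken
$t0=142+16=158
$t0=158+10=168
$t7=2-2=0
cmp $t7, 0  (cmp 0,0)
bgt body: not taken
$t0=168-11=157
halt.
Total executed instructions: 34.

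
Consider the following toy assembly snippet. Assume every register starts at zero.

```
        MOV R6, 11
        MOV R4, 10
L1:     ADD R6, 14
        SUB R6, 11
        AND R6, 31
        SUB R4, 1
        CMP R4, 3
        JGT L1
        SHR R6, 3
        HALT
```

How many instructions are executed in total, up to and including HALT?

46

MOV R6, 11 → R6=11
MOV R4, 10 → R4=10
ADD R6, 14 → R6=11+14=25
SUB R6, 11 → R6=25-11=14
AND R6, 31 → R6=14&31=14
SUB R4, 1 → R4=10-1=9
CMP R4, 3  (cmp 9,3)
JGT L1: taken
ADD R6, 14 → R6=14+14=28
SUB R6, 11 → R6=28-11=17
AND R6, 31 → R6=17&31=17
SUB R4, 1 → R4=9-1=8
CMP R4, 3  (cmp 8,3)
JGT L1: taken
ADD R6, 14 → R6=17+14=31
SUB R6, 11 → R6=31-11=20
AND R6, 31 → R6=20&31=20
SUB R4, 1 → R4=8-1=7
CMP R4, 3  (cmp 7,3)
JGT L1: taken
ADD R6, 14 → R6=20+14=34
SUB R6, 11 → R6=34-11=23
AND R6, 31 → R6=23&31=23
SUB R4, 1 → R4=7-1=6
CMP R4, 3  (cmp 6,3)
JGT L1: taken
ADD R6, 14 → R6=23+14=37
SUB R6, 11 → R6=37-11=26
AND R6, 31 → R6=26&31=26
SUB R4, 1 → R4=6-1=5
CMP R4, 3  (cmp 5,3)
JGT L1: taken
ADD R6, 14 → R6=26+14=40
SUB R6, 11 → R6=40-11=29
AND R6, 31 → R6=29&31=29
SUB R4, 1 → R4=5-1=4
CMP R4, 3  (cmp 4,3)
JGT L1: taken
ADD R6, 14 → R6=29+14=43
SUB R6, 11 → R6=43-11=32
AND R6, 31 → R6=32&31=0
SUB R4, 1 → R4=4-1=3
CMP R4, 3  (cmp 3,3)
JGT L1: not taken
SHR R6, 3 → R6=0>>3=0
halt.
Total executed instructions: 46.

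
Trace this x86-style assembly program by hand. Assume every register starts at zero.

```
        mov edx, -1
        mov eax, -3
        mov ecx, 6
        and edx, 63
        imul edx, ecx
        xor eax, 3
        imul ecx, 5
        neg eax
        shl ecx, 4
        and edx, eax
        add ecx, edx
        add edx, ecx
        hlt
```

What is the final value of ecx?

482

edx=-1
eax=-3
ecx=6
edx=(-1)&63=63
edx=63*6=378
eax=(-3)^3=-2
ecx=6*5=30
eax=-(-2)=2
ecx=30<<4=480
edx=378&2=2
ecx=480+2=482
edx=2+482=484
halt.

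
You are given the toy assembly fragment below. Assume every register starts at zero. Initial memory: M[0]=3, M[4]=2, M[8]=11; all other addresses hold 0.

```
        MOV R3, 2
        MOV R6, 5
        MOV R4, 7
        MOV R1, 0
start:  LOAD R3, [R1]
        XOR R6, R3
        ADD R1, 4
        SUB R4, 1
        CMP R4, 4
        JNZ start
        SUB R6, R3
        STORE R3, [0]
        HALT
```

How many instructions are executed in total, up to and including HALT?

25

MOV R3, 2 → R3=2
MOV R6, 5 → R6=5
MOV R4, 7 → R4=7
MOV R1, 0 → R1=0
LOAD R3, [R1] → R3=M[0]=3
XOR R6, R3 → R6=5^3=6
ADD R1, 4 → R1=0+4=4
SUB R4, 1 → R4=7-1=6
CMP R4, 4  (cmp 6,4)
JNZ start: taken
LOAD R3, [R1] → R3=M[4]=2
XOR R6, R3 → R6=6^2=4
ADD R1, 4 → R1=4+4=8
SUB R4, 1 → R4=6-1=5
CMP R4, 4  (cmp 5,4)
JNZ start: taken
LOAD R3, [R1] → R3=M[8]=11
XOR R6, R3 → R6=4^11=15
ADD R1, 4 → R1=8+4=12
SUB R4, 1 → R4=5-1=4
CMP R4, 4  (cmp 4,4)
JNZ start: not taken
SUB R6, R3 → R6=15-11=4
STORE R3, [0] → M[0]=11
halt.
Total executed instructions: 25.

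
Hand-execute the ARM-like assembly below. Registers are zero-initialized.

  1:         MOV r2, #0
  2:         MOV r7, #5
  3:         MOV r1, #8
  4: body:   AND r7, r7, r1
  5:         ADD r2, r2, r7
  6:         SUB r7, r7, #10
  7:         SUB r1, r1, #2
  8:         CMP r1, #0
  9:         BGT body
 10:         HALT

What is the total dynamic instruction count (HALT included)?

after MOV r2, #0: r2=0
after MOV r7, #5: r7=5
after MOV r1, #8: r1=8
after AND r7, r7, r1: r7=5&8=0
after ADD r2, r2, r7: r2=0+0=0
after SUB r7, r7, #10: r7=0-10=-10
after SUB r1, r1, #2: r1=8-2=6
CMP r1, #0  (cmp 6,0)
BGT body: taken
after AND r7, r7, r1: r7=(-10)&6=6
after ADD r2, r2, r7: r2=0+6=6
after SUB r7, r7, #10: r7=6-10=-4
after SUB r1, r1, #2: r1=6-2=4
CMP r1, #0  (cmp 4,0)
BGT body: taken
after AND r7, r7, r1: r7=(-4)&4=4
after ADD r2, r2, r7: r2=6+4=10
after SUB r7, r7, #10: r7=4-10=-6
after SUB r1, r1, #2: r1=4-2=2
CMP r1, #0  (cmp 2,0)
BGT body: taken
after AND r7, r7, r1: r7=(-6)&2=2
after ADD r2, r2, r7: r2=10+2=12
after SUB r7, r7, #10: r7=2-10=-8
after SUB r1, r1, #2: r1=2-2=0
CMP r1, #0  (cmp 0,0)
BGT body: not taken
halt.
Total executed instructions: 28.

28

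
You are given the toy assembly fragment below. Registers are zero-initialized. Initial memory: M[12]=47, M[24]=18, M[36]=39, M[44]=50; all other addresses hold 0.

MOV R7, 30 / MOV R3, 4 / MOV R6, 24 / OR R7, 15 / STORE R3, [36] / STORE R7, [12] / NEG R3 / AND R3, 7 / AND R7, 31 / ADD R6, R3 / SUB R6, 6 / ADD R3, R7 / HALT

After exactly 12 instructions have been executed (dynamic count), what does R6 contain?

22

R7=30
R3=4
R6=24
R7=30|15=31
STORE R3, [36] → M[36]=4
STORE R7, [12] → M[12]=31
R3=-(4)=-4
R3=(-4)&7=4
R7=31&31=31
R6=24+4=28
R6=28-6=22
R3=4+31=35
After step 12: R6 = 22.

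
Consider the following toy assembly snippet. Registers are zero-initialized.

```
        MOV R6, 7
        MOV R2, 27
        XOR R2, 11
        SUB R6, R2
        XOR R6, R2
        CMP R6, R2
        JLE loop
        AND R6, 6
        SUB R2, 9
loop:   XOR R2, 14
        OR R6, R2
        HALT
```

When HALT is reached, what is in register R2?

30

MOV R6, 7 → R6=7
MOV R2, 27 → R2=27
XOR R2, 11 → R2=27^11=16
SUB R6, R2 → R6=7-16=-9
XOR R6, R2 → R6=(-9)^16=-25
CMP R6, R2  (cmp -25,16)
JLE loop: taken
XOR R2, 14 → R2=16^14=30
OR R6, R2 → R6=(-25)|30=-1
halt.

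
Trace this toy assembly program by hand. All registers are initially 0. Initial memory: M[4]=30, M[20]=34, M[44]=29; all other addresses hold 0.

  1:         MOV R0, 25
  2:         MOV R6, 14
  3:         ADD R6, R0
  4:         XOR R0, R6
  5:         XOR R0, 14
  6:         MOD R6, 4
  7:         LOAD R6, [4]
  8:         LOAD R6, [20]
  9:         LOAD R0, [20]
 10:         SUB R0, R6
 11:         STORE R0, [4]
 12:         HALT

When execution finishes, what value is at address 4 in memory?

0

R0=25
R6=14
R6=14+25=39
R0=25^39=62
R0=62^14=48
R6=39%4=3
R6=M[4]=30
R6=M[20]=34
R0=M[20]=34
R0=34-34=0
STORE R0, [4] → M[4]=0
halt.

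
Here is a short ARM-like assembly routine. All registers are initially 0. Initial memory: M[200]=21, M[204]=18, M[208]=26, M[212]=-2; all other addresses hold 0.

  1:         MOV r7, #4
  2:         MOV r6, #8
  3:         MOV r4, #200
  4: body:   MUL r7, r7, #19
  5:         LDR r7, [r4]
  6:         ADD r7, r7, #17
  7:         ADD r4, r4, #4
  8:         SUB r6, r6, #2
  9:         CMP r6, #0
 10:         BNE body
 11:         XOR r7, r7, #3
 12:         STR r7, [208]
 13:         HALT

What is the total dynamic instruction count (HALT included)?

34

MOV r7, #4 → r7=4
MOV r6, #8 → r6=8
MOV r4, #200 → r4=200
MUL r7, r7, #19 → r7=4*19=76
LDR r7, [r4] → r7=M[200]=21
ADD r7, r7, #17 → r7=21+17=38
ADD r4, r4, #4 → r4=200+4=204
SUB r6, r6, #2 → r6=8-2=6
CMP r6, #0  (cmp 6,0)
BNE body: taken
MUL r7, r7, #19 → r7=38*19=722
LDR r7, [r4] → r7=M[204]=18
ADD r7, r7, #17 → r7=18+17=35
ADD r4, r4, #4 → r4=204+4=208
SUB r6, r6, #2 → r6=6-2=4
CMP r6, #0  (cmp 4,0)
BNE body: taken
MUL r7, r7, #19 → r7=35*19=665
LDR r7, [r4] → r7=M[208]=26
ADD r7, r7, #17 → r7=26+17=43
ADD r4, r4, #4 → r4=208+4=212
SUB r6, r6, #2 → r6=4-2=2
CMP r6, #0  (cmp 2,0)
BNE body: taken
MUL r7, r7, #19 → r7=43*19=817
LDR r7, [r4] → r7=M[212]=-2
ADD r7, r7, #17 → r7=(-2)+17=15
ADD r4, r4, #4 → r4=212+4=216
SUB r6, r6, #2 → r6=2-2=0
CMP r6, #0  (cmp 0,0)
BNE body: not taken
XOR r7, r7, #3 → r7=15^3=12
STR r7, [208] → M[208]=12
halt.
Total executed instructions: 34.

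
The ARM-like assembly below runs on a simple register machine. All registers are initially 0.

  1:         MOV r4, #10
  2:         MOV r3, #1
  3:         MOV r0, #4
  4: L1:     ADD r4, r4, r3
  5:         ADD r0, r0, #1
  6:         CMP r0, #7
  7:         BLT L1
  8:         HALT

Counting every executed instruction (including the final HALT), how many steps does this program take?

after MOV r4, #10: r4=10
after MOV r3, #1: r3=1
after MOV r0, #4: r0=4
after ADD r4, r4, r3: r4=10+1=11
after ADD r0, r0, #1: r0=4+1=5
CMP r0, #7  (cmp 5,7)
BLT L1: taken
after ADD r4, r4, r3: r4=11+1=12
after ADD r0, r0, #1: r0=5+1=6
CMP r0, #7  (cmp 6,7)
BLT L1: taken
after ADD r4, r4, r3: r4=12+1=13
after ADD r0, r0, #1: r0=6+1=7
CMP r0, #7  (cmp 7,7)
BLT L1: not taken
halt.
Total executed instructions: 16.

16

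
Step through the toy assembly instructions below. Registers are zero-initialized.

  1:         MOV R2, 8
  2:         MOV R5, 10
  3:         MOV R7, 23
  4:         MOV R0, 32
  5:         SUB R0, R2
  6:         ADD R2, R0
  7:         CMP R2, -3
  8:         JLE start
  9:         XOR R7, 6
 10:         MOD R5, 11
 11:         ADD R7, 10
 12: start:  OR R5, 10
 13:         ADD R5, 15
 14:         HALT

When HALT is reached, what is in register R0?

after MOV R2, 8: R2=8
after MOV R5, 10: R5=10
after MOV R7, 23: R7=23
after MOV R0, 32: R0=32
after SUB R0, R2: R0=32-8=24
after ADD R2, R0: R2=8+24=32
CMP R2, -3  (cmp 32,-3)
JLE start: not taken
after XOR R7, 6: R7=23^6=17
after MOD R5, 11: R5=10%11=10
after ADD R7, 10: R7=17+10=27
after OR R5, 10: R5=10|10=10
after ADD R5, 15: R5=10+15=25
halt.

24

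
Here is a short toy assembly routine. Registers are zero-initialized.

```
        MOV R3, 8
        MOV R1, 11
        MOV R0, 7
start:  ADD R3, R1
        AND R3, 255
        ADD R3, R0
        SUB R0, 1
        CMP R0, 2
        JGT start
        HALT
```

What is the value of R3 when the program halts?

88

MOV R3, 8 → R3=8
MOV R1, 11 → R1=11
MOV R0, 7 → R0=7
ADD R3, R1 → R3=8+11=19
AND R3, 255 → R3=19&255=19
ADD R3, R0 → R3=19+7=26
SUB R0, 1 → R0=7-1=6
CMP R0, 2  (cmp 6,2)
JGT start: taken
ADD R3, R1 → R3=26+11=37
AND R3, 255 → R3=37&255=37
ADD R3, R0 → R3=37+6=43
SUB R0, 1 → R0=6-1=5
CMP R0, 2  (cmp 5,2)
JGT start: taken
ADD R3, R1 → R3=43+11=54
AND R3, 255 → R3=54&255=54
ADD R3, R0 → R3=54+5=59
SUB R0, 1 → R0=5-1=4
CMP R0, 2  (cmp 4,2)
JGT start: taken
ADD R3, R1 → R3=59+11=70
AND R3, 255 → R3=70&255=70
ADD R3, R0 → R3=70+4=74
SUB R0, 1 → R0=4-1=3
CMP R0, 2  (cmp 3,2)
JGT start: taken
ADD R3, R1 → R3=74+11=85
AND R3, 255 → R3=85&255=85
ADD R3, R0 → R3=85+3=88
SUB R0, 1 → R0=3-1=2
CMP R0, 2  (cmp 2,2)
JGT start: not taken
halt.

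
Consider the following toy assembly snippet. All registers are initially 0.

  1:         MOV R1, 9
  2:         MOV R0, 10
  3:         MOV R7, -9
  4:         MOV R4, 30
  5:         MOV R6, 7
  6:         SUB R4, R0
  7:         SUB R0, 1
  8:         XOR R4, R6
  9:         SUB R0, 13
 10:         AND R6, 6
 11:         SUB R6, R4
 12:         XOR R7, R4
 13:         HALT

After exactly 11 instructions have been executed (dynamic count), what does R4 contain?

19

MOV R1, 9 → R1=9
MOV R0, 10 → R0=10
MOV R7, -9 → R7=-9
MOV R4, 30 → R4=30
MOV R6, 7 → R6=7
SUB R4, R0 → R4=30-10=20
SUB R0, 1 → R0=10-1=9
XOR R4, R6 → R4=20^7=19
SUB R0, 13 → R0=9-13=-4
AND R6, 6 → R6=7&6=6
SUB R6, R4 → R6=6-19=-13
After step 11: R4 = 19.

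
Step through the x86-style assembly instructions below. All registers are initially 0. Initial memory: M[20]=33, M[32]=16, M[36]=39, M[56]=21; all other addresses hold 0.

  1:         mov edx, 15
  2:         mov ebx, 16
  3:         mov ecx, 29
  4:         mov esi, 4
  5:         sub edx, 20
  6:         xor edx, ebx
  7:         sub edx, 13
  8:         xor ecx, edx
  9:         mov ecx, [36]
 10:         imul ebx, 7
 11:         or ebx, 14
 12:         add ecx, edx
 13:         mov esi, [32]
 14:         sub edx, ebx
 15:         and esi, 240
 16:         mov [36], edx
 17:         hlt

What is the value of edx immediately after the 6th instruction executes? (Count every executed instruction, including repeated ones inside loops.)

after mov edx, 15: edx=15
after mov ebx, 16: ebx=16
after mov ecx, 29: ecx=29
after mov esi, 4: esi=4
after sub edx, 20: edx=15-20=-5
after xor edx, ebx: edx=(-5)^16=-21
After step 6: edx = -21.

-21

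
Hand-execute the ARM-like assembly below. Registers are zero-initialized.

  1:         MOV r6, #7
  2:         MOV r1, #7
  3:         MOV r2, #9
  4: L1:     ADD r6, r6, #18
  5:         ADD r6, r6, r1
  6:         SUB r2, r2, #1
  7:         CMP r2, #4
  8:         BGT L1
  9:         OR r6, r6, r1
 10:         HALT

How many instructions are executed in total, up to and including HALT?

30

after MOV r6, #7: r6=7
after MOV r1, #7: r1=7
after MOV r2, #9: r2=9
after ADD r6, r6, #18: r6=7+18=25
after ADD r6, r6, r1: r6=25+7=32
after SUB r2, r2, #1: r2=9-1=8
CMP r2, #4  (cmp 8,4)
BGT L1: taken
after ADD r6, r6, #18: r6=32+18=50
after ADD r6, r6, r1: r6=50+7=57
after SUB r2, r2, #1: r2=8-1=7
CMP r2, #4  (cmp 7,4)
BGT L1: taken
after ADD r6, r6, #18: r6=57+18=75
after ADD r6, r6, r1: r6=75+7=82
after SUB r2, r2, #1: r2=7-1=6
CMP r2, #4  (cmp 6,4)
BGT L1: taken
after ADD r6, r6, #18: r6=82+18=100
after ADD r6, r6, r1: r6=100+7=107
after SUB r2, r2, #1: r2=6-1=5
CMP r2, #4  (cmp 5,4)
BGT L1: taken
after ADD r6, r6, #18: r6=107+18=125
after ADD r6, r6, r1: r6=125+7=132
after SUB r2, r2, #1: r2=5-1=4
CMP r2, #4  (cmp 4,4)
BGT L1: not taken
after OR r6, r6, r1: r6=132|7=135
halt.
Total executed instructions: 30.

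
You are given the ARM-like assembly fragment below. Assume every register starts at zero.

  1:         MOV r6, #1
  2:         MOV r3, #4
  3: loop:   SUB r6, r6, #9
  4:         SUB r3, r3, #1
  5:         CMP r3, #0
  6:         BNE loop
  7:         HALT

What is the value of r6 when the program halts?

-35

MOV r6, #1 → r6=1
MOV r3, #4 → r3=4
SUB r6, r6, #9 → r6=1-9=-8
SUB r3, r3, #1 → r3=4-1=3
CMP r3, #0  (cmp 3,0)
BNE loop: taken
SUB r6, r6, #9 → r6=(-8)-9=-17
SUB r3, r3, #1 → r3=3-1=2
CMP r3, #0  (cmp 2,0)
BNE loop: taken
SUB r6, r6, #9 → r6=(-17)-9=-26
SUB r3, r3, #1 → r3=2-1=1
CMP r3, #0  (cmp 1,0)
BNE loop: taken
SUB r6, r6, #9 → r6=(-26)-9=-35
SUB r3, r3, #1 → r3=1-1=0
CMP r3, #0  (cmp 0,0)
BNE loop: not taken
halt.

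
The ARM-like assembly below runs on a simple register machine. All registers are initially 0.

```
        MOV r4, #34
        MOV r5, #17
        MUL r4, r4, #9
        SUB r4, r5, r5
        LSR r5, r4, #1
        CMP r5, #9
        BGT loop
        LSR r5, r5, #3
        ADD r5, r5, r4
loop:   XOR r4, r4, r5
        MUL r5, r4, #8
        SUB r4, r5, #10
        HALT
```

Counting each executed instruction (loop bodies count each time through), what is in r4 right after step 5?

0

MOV r4, #34 → r4=34
MOV r5, #17 → r5=17
MUL r4, r4, #9 → r4=34*9=306
SUB r4, r5, r5 → r4=17-17=0
LSR r5, r4, #1 → r5=0>>1=0
After step 5: r4 = 0.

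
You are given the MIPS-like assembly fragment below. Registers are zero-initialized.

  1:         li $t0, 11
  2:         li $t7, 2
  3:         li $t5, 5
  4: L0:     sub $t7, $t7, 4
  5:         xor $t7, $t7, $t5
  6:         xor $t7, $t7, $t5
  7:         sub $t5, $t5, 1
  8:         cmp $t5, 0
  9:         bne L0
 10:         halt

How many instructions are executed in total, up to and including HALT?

after li $t0, 11: $t0=11
after li $t7, 2: $t7=2
after li $t5, 5: $t5=5
after sub $t7, $t7, 4: $t7=2-4=-2
after xor $t7, $t7, $t5: $t7=(-2)^5=-5
after xor $t7, $t7, $t5: $t7=(-5)^5=-2
after sub $t5, $t5, 1: $t5=5-1=4
cmp $t5, 0  (cmp 4,0)
bne L0: taken
after sub $t7, $t7, 4: $t7=(-2)-4=-6
after xor $t7, $t7, $t5: $t7=(-6)^4=-2
after xor $t7, $t7, $t5: $t7=(-2)^4=-6
after sub $t5, $t5, 1: $t5=4-1=3
cmp $t5, 0  (cmp 3,0)
bne L0: taken
after sub $t7, $t7, 4: $t7=(-6)-4=-10
after xor $t7, $t7, $t5: $t7=(-10)^3=-11
after xor $t7, $t7, $t5: $t7=(-11)^3=-10
after sub $t5, $t5, 1: $t5=3-1=2
cmp $t5, 0  (cmp 2,0)
bne L0: taken
after sub $t7, $t7, 4: $t7=(-10)-4=-14
after xor $t7, $t7, $t5: $t7=(-14)^2=-16
after xor $t7, $t7, $t5: $t7=(-16)^2=-14
after sub $t5, $t5, 1: $t5=2-1=1
cmp $t5, 0  (cmp 1,0)
bne L0: taken
after sub $t7, $t7, 4: $t7=(-14)-4=-18
after xor $t7, $t7, $t5: $t7=(-18)^1=-17
after xor $t7, $t7, $t5: $t7=(-17)^1=-18
after sub $t5, $t5, 1: $t5=1-1=0
cmp $t5, 0  (cmp 0,0)
bne L0: not taken
halt.
Total executed instructions: 34.

34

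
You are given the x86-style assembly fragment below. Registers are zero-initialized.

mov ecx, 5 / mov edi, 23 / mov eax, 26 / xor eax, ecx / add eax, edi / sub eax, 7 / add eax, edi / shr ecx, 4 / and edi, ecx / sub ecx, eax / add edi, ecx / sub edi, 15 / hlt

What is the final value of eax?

70

after mov ecx, 5: ecx=5
after mov edi, 23: edi=23
after mov eax, 26: eax=26
after xor eax, ecx: eax=26^5=31
after add eax, edi: eax=31+23=54
after sub eax, 7: eax=54-7=47
after add eax, edi: eax=47+23=70
after shr ecx, 4: ecx=5>>4=0
after and edi, ecx: edi=23&0=0
after sub ecx, eax: ecx=0-70=-70
after add edi, ecx: edi=0+(-70)=-70
after sub edi, 15: edi=(-70)-15=-85
halt.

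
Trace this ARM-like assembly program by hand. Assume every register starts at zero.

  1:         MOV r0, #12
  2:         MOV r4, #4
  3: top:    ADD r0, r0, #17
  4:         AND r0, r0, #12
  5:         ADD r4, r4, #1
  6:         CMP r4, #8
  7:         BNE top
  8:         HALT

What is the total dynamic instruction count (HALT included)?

after MOV r0, #12: r0=12
after MOV r4, #4: r4=4
after ADD r0, r0, #17: r0=12+17=29
after AND r0, r0, #12: r0=29&12=12
after ADD r4, r4, #1: r4=4+1=5
CMP r4, #8  (cmp 5,8)
BNE top: taken
after ADD r0, r0, #17: r0=12+17=29
after AND r0, r0, #12: r0=29&12=12
after ADD r4, r4, #1: r4=5+1=6
CMP r4, #8  (cmp 6,8)
BNE top: taken
after ADD r0, r0, #17: r0=12+17=29
after AND r0, r0, #12: r0=29&12=12
after ADD r4, r4, #1: r4=6+1=7
CMP r4, #8  (cmp 7,8)
BNE top: taken
after ADD r0, r0, #17: r0=12+17=29
after AND r0, r0, #12: r0=29&12=12
after ADD r4, r4, #1: r4=7+1=8
CMP r4, #8  (cmp 8,8)
BNE top: not taken
halt.
Total executed instructions: 23.

23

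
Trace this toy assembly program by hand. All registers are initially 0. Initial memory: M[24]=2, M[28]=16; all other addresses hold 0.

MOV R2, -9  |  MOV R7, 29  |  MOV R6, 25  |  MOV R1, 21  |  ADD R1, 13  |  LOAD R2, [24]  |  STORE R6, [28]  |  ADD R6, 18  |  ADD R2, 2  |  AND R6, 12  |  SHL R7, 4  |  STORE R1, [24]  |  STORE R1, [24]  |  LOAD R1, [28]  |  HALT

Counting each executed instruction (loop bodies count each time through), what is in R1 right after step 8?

MOV R2, -9 → R2=-9
MOV R7, 29 → R7=29
MOV R6, 25 → R6=25
MOV R1, 21 → R1=21
ADD R1, 13 → R1=21+13=34
LOAD R2, [24] → R2=M[24]=2
STORE R6, [28] → M[28]=25
ADD R6, 18 → R6=25+18=43
After step 8: R1 = 34.

34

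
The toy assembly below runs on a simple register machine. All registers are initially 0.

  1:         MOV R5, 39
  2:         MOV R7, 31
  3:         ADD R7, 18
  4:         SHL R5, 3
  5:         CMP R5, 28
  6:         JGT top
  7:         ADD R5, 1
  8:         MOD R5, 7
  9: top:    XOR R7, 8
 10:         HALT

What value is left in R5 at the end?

312

MOV R5, 39 → R5=39
MOV R7, 31 → R7=31
ADD R7, 18 → R7=31+18=49
SHL R5, 3 → R5=39<<3=312
CMP R5, 28  (cmp 312,28)
JGT top: taken
XOR R7, 8 → R7=49^8=57
halt.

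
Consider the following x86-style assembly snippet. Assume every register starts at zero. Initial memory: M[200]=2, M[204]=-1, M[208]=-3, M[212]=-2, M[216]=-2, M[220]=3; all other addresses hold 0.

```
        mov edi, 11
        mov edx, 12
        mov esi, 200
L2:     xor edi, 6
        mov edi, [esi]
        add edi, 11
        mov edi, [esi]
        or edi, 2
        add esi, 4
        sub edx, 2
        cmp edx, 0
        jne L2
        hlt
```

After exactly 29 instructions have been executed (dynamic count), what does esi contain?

after mov edi, 11: edi=11
after mov edx, 12: edx=12
after mov esi, 200: esi=200
after xor edi, 6: edi=11^6=13
after mov edi, [esi]: edi=M[200]=2
after add edi, 11: edi=2+11=13
after mov edi, [esi]: edi=M[200]=2
after or edi, 2: edi=2|2=2
after add esi, 4: esi=200+4=204
after sub edx, 2: edx=12-2=10
cmp edx, 0  (cmp 10,0)
jne L2: taken
after xor edi, 6: edi=2^6=4
after mov edi, [esi]: edi=M[204]=-1
after add edi, 11: edi=(-1)+11=10
after mov edi, [esi]: edi=M[204]=-1
after or edi, 2: edi=(-1)|2=-1
after add esi, 4: esi=204+4=208
after sub edx, 2: edx=10-2=8
cmp edx, 0  (cmp 8,0)
jne L2: taken
after xor edi, 6: edi=(-1)^6=-7
after mov edi, [esi]: edi=M[208]=-3
after add edi, 11: edi=(-3)+11=8
after mov edi, [esi]: edi=M[208]=-3
after or edi, 2: edi=(-3)|2=-1
after add esi, 4: esi=208+4=212
after sub edx, 2: edx=8-2=6
cmp edx, 0  (cmp 6,0)
After step 29: esi = 212.

212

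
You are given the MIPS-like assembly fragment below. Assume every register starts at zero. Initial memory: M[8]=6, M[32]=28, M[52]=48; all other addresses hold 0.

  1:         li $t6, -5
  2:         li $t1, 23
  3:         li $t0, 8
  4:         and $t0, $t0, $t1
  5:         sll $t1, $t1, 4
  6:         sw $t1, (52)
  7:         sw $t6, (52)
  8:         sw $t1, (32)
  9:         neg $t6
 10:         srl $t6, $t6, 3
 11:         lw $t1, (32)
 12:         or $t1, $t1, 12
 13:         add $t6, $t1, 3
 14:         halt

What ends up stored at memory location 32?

$t6=-5
$t1=23
$t0=8
$t0=8&23=0
$t1=23<<4=368
sw $t1, (52) → M[52]=368
sw $t6, (52) → M[52]=-5
sw $t1, (32) → M[32]=368
$t6=-(-5)=5
$t6=5>>3=0
$t1=M[32]=368
$t1=368|12=380
$t6=380+3=383
halt.

368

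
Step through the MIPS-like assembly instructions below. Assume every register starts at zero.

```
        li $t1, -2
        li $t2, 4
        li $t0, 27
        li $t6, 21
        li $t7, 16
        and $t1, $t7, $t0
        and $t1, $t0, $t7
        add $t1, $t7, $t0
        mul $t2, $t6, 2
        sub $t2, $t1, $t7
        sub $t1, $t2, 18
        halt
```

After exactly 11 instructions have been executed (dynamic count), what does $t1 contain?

$t1=-2
$t2=4
$t0=27
$t6=21
$t7=16
$t1=16&27=16
$t1=27&16=16
$t1=16+27=43
$t2=21*2=42
$t2=43-16=27
$t1=27-18=9
After step 11: $t1 = 9.

9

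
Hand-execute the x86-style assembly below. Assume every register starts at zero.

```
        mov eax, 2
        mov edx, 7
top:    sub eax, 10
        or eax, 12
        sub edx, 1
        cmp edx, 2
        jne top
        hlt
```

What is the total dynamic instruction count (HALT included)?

28

eax=2
edx=7
eax=2-10=-8
eax=(-8)|12=-4
edx=7-1=6
cmp edx, 2  (cmp 6,2)
jne top: taken
eax=(-4)-10=-14
eax=(-14)|12=-2
edx=6-1=5
cmp edx, 2  (cmp 5,2)
jne top: taken
eax=(-2)-10=-12
eax=(-12)|12=-4
edx=5-1=4
cmp edx, 2  (cmp 4,2)
jne top: taken
eax=(-4)-10=-14
eax=(-14)|12=-2
edx=4-1=3
cmp edx, 2  (cmp 3,2)
jne top: taken
eax=(-2)-10=-12
eax=(-12)|12=-4
edx=3-1=2
cmp edx, 2  (cmp 2,2)
jne top: not taken
halt.
Total executed instructions: 28.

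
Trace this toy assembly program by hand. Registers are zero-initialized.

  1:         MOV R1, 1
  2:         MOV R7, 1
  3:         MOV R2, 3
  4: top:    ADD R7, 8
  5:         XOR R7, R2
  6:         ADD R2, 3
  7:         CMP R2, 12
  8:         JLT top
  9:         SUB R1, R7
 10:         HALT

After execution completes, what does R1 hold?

-20

MOV R1, 1 → R1=1
MOV R7, 1 → R7=1
MOV R2, 3 → R2=3
ADD R7, 8 → R7=1+8=9
XOR R7, R2 → R7=9^3=10
ADD R2, 3 → R2=3+3=6
CMP R2, 12  (cmp 6,12)
JLT top: taken
ADD R7, 8 → R7=10+8=18
XOR R7, R2 → R7=18^6=20
ADD R2, 3 → R2=6+3=9
CMP R2, 12  (cmp 9,12)
JLT top: taken
ADD R7, 8 → R7=20+8=28
XOR R7, R2 → R7=28^9=21
ADD R2, 3 → R2=9+3=12
CMP R2, 12  (cmp 12,12)
JLT top: not taken
SUB R1, R7 → R1=1-21=-20
halt.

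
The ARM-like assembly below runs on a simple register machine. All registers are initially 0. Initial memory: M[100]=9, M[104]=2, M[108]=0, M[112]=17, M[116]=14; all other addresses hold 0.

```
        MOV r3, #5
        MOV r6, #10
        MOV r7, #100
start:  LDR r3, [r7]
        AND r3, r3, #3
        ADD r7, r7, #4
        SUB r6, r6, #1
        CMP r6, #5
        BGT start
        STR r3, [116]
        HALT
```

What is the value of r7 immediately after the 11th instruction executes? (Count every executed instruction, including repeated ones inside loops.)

104

r3=5
r6=10
r7=100
r3=M[100]=9
r3=9&3=1
r7=100+4=104
r6=10-1=9
CMP r6, #5  (cmp 9,5)
BGT start: taken
r3=M[104]=2
r3=2&3=2
After step 11: r7 = 104.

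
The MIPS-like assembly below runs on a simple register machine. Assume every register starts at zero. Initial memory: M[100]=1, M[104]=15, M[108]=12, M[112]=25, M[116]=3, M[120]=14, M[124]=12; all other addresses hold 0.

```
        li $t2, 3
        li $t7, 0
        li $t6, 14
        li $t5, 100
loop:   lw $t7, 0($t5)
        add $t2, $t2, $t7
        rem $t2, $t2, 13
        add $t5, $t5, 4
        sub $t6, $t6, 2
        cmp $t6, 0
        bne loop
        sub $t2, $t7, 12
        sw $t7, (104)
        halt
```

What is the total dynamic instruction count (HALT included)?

56

after li $t2, 3: $t2=3
after li $t7, 0: $t7=0
after li $t6, 14: $t6=14
after li $t5, 100: $t5=100
after lw $t7, 0($t5): $t7=M[100]=1
after add $t2, $t2, $t7: $t2=3+1=4
after rem $t2, $t2, 13: $t2=4%13=4
after add $t5, $t5, 4: $t5=100+4=104
after sub $t6, $t6, 2: $t6=14-2=12
cmp $t6, 0  (cmp 12,0)
bne loop: taken
after lw $t7, 0($t5): $t7=M[104]=15
after add $t2, $t2, $t7: $t2=4+15=19
after rem $t2, $t2, 13: $t2=19%13=6
after add $t5, $t5, 4: $t5=104+4=108
after sub $t6, $t6, 2: $t6=12-2=10
cmp $t6, 0  (cmp 10,0)
bne loop: taken
after lw $t7, 0($t5): $t7=M[108]=12
after add $t2, $t2, $t7: $t2=6+12=18
after rem $t2, $t2, 13: $t2=18%13=5
after add $t5, $t5, 4: $t5=108+4=112
after sub $t6, $t6, 2: $t6=10-2=8
cmp $t6, 0  (cmp 8,0)
bne loop: taken
after lw $t7, 0($t5): $t7=M[112]=25
after add $t2, $t2, $t7: $t2=5+25=30
after rem $t2, $t2, 13: $t2=30%13=4
after add $t5, $t5, 4: $t5=112+4=116
after sub $t6, $t6, 2: $t6=8-2=6
cmp $t6, 0  (cmp 6,0)
bne loop: taken
after lw $t7, 0($t5): $t7=M[116]=3
after add $t2, $t2, $t7: $t2=4+3=7
after rem $t2, $t2, 13: $t2=7%13=7
after add $t5, $t5, 4: $t5=116+4=120
after sub $t6, $t6, 2: $t6=6-2=4
cmp $t6, 0  (cmp 4,0)
bne loop: taken
after lw $t7, 0($t5): $t7=M[120]=14
after add $t2, $t2, $t7: $t2=7+14=21
after rem $t2, $t2, 13: $t2=21%13=8
after add $t5, $t5, 4: $t5=120+4=124
after sub $t6, $t6, 2: $t6=4-2=2
cmp $t6, 0  (cmp 2,0)
bne loop: taken
after lw $t7, 0($t5): $t7=M[124]=12
after add $t2, $t2, $t7: $t2=8+12=20
after rem $t2, $t2, 13: $t2=20%13=7
after add $t5, $t5, 4: $t5=124+4=128
after sub $t6, $t6, 2: $t6=2-2=0
cmp $t6, 0  (cmp 0,0)
bne loop: not taken
after sub $t2, $t7, 12: $t2=12-12=0
sw $t7, (104) → M[104]=12
halt.
Total executed instructions: 56.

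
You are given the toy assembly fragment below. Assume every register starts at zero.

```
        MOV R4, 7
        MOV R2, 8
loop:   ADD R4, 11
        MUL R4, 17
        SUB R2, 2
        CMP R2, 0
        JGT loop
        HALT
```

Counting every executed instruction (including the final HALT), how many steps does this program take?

23

MOV R4, 7 → R4=7
MOV R2, 8 → R2=8
ADD R4, 11 → R4=7+11=18
MUL R4, 17 → R4=18*17=306
SUB R2, 2 → R2=8-2=6
CMP R2, 0  (cmp 6,0)
JGT loop: taken
ADD R4, 11 → R4=306+11=317
MUL R4, 17 → R4=317*17=5389
SUB R2, 2 → R2=6-2=4
CMP R2, 0  (cmp 4,0)
JGT loop: taken
ADD R4, 11 → R4=5389+11=5400
MUL R4, 17 → R4=5400*17=91800
SUB R2, 2 → R2=4-2=2
CMP R2, 0  (cmp 2,0)
JGT loop: taken
ADD R4, 11 → R4=91800+11=91811
MUL R4, 17 → R4=91811*17=1560787
SUB R2, 2 → R2=2-2=0
CMP R2, 0  (cmp 0,0)
JGT loop: not taken
halt.
Total executed instructions: 23.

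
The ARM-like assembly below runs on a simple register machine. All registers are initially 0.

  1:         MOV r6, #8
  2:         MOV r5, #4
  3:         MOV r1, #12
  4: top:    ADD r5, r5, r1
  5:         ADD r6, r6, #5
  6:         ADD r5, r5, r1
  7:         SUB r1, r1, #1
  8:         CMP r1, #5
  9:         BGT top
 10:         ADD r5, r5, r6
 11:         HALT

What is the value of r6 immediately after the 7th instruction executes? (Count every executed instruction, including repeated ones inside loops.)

13

after MOV r6, #8: r6=8
after MOV r5, #4: r5=4
after MOV r1, #12: r1=12
after ADD r5, r5, r1: r5=4+12=16
after ADD r6, r6, #5: r6=8+5=13
after ADD r5, r5, r1: r5=16+12=28
after SUB r1, r1, #1: r1=12-1=11
After step 7: r6 = 13.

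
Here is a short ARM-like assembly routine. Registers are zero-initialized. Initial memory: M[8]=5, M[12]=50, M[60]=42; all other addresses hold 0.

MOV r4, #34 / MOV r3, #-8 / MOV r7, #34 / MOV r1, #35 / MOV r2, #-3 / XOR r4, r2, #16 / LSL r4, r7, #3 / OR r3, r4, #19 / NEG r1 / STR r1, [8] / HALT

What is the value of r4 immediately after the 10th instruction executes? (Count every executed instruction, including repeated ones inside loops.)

MOV r4, #34 → r4=34
MOV r3, #-8 → r3=-8
MOV r7, #34 → r7=34
MOV r1, #35 → r1=35
MOV r2, #-3 → r2=-3
XOR r4, r2, #16 → r4=(-3)^16=-19
LSL r4, r7, #3 → r4=34<<3=272
OR r3, r4, #19 → r3=272|19=275
NEG r1 → r1=-(35)=-35
STR r1, [8] → M[8]=-35
After step 10: r4 = 272.

272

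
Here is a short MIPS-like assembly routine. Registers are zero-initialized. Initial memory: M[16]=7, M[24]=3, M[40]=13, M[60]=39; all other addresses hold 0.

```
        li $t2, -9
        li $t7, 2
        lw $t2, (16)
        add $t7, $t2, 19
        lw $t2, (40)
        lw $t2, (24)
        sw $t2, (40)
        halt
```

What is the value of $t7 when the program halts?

26

$t2=-9
$t7=2
$t2=M[16]=7
$t7=7+19=26
$t2=M[40]=13
$t2=M[24]=3
sw $t2, (40) → M[40]=3
halt.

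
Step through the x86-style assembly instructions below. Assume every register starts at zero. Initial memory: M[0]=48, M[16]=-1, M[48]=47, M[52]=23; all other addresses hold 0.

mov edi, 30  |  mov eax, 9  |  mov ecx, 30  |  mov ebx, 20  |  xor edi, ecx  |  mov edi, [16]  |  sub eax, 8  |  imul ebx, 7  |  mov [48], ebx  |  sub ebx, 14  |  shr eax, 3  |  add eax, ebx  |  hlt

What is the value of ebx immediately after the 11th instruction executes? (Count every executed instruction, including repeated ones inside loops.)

126

edi=30
eax=9
ecx=30
ebx=20
edi=30^30=0
edi=M[16]=-1
eax=9-8=1
ebx=20*7=140
mov [48], ebx → M[48]=140
ebx=140-14=126
eax=1>>3=0
After step 11: ebx = 126.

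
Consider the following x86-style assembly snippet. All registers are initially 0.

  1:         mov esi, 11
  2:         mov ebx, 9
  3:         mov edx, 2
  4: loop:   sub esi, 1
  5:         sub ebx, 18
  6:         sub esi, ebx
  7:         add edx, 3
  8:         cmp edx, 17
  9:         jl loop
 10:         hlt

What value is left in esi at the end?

231

esi=11
ebx=9
edx=2
esi=11-1=10
ebx=9-18=-9
esi=10-(-9)=19
edx=2+3=5
cmp edx, 17  (cmp 5,17)
jl loop: taken
esi=19-1=18
ebx=(-9)-18=-27
esi=18-(-27)=45
edx=5+3=8
cmp edx, 17  (cmp 8,17)
jl loop: taken
esi=45-1=44
ebx=(-27)-18=-45
esi=44-(-45)=89
edx=8+3=11
cmp edx, 17  (cmp 11,17)
jl loop: taken
esi=89-1=88
ebx=(-45)-18=-63
esi=88-(-63)=151
edx=11+3=14
cmp edx, 17  (cmp 14,17)
jl loop: taken
esi=151-1=150
ebx=(-63)-18=-81
esi=150-(-81)=231
edx=14+3=17
cmp edx, 17  (cmp 17,17)
jl loop: not taken
halt.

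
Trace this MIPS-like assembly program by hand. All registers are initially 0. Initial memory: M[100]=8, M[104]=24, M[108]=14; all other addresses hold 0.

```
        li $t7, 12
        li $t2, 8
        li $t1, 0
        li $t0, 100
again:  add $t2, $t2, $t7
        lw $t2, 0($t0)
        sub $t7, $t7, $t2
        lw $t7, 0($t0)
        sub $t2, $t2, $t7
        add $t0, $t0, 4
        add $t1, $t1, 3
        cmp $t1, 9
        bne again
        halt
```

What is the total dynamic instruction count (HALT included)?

32

li $t7, 12 → $t7=12
li $t2, 8 → $t2=8
li $t1, 0 → $t1=0
li $t0, 100 → $t0=100
add $t2, $t2, $t7 → $t2=8+12=20
lw $t2, 0($t0) → $t2=M[100]=8
sub $t7, $t7, $t2 → $t7=12-8=4
lw $t7, 0($t0) → $t7=M[100]=8
sub $t2, $t2, $t7 → $t2=8-8=0
add $t0, $t0, 4 → $t0=100+4=104
add $t1, $t1, 3 → $t1=0+3=3
cmp $t1, 9  (cmp 3,9)
bne again: taken
add $t2, $t2, $t7 → $t2=0+8=8
lw $t2, 0($t0) → $t2=M[104]=24
sub $t7, $t7, $t2 → $t7=8-24=-16
lw $t7, 0($t0) → $t7=M[104]=24
sub $t2, $t2, $t7 → $t2=24-24=0
add $t0, $t0, 4 → $t0=104+4=108
add $t1, $t1, 3 → $t1=3+3=6
cmp $t1, 9  (cmp 6,9)
bne again: taken
add $t2, $t2, $t7 → $t2=0+24=24
lw $t2, 0($t0) → $t2=M[108]=14
sub $t7, $t7, $t2 → $t7=24-14=10
lw $t7, 0($t0) → $t7=M[108]=14
sub $t2, $t2, $t7 → $t2=14-14=0
add $t0, $t0, 4 → $t0=108+4=112
add $t1, $t1, 3 → $t1=6+3=9
cmp $t1, 9  (cmp 9,9)
bne again: not taken
halt.
Total executed instructions: 32.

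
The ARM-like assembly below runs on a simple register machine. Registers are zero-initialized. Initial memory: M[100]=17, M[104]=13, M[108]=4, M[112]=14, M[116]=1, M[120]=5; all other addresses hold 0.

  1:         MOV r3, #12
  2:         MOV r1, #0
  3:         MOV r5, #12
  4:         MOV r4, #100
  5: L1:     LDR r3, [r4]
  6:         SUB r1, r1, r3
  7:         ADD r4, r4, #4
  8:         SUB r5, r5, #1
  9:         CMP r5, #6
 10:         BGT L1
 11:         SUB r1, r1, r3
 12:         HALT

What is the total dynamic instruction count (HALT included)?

r3=12
r1=0
r5=12
r4=100
r3=M[100]=17
r1=0-17=-17
r4=100+4=104
r5=12-1=11
CMP r5, #6  (cmp 11,6)
BGT L1: taken
r3=M[104]=13
r1=(-17)-13=-30
r4=104+4=108
r5=11-1=10
CMP r5, #6  (cmp 10,6)
BGT L1: taken
r3=M[108]=4
r1=(-30)-4=-34
r4=108+4=112
r5=10-1=9
CMP r5, #6  (cmp 9,6)
BGT L1: taken
r3=M[112]=14
r1=(-34)-14=-48
r4=112+4=116
r5=9-1=8
CMP r5, #6  (cmp 8,6)
BGT L1: taken
r3=M[116]=1
r1=(-48)-1=-49
r4=116+4=120
r5=8-1=7
CMP r5, #6  (cmp 7,6)
BGT L1: taken
r3=M[120]=5
r1=(-49)-5=-54
r4=120+4=124
r5=7-1=6
CMP r5, #6  (cmp 6,6)
BGT L1: not taken
r1=(-54)-5=-59
halt.
Total executed instructions: 42.

42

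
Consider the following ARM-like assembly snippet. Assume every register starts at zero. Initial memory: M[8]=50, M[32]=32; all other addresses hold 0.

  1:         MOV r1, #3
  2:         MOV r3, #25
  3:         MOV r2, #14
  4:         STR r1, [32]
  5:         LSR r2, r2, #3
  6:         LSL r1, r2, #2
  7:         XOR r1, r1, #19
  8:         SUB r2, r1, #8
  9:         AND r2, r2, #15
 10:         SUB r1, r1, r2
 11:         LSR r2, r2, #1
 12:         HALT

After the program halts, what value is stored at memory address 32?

3

after MOV r1, #3: r1=3
after MOV r3, #25: r3=25
after MOV r2, #14: r2=14
STR r1, [32] → M[32]=3
after LSR r2, r2, #3: r2=14>>3=1
after LSL r1, r2, #2: r1=1<<2=4
after XOR r1, r1, #19: r1=4^19=23
after SUB r2, r1, #8: r2=23-8=15
after AND r2, r2, #15: r2=15&15=15
after SUB r1, r1, r2: r1=23-15=8
after LSR r2, r2, #1: r2=15>>1=7
halt.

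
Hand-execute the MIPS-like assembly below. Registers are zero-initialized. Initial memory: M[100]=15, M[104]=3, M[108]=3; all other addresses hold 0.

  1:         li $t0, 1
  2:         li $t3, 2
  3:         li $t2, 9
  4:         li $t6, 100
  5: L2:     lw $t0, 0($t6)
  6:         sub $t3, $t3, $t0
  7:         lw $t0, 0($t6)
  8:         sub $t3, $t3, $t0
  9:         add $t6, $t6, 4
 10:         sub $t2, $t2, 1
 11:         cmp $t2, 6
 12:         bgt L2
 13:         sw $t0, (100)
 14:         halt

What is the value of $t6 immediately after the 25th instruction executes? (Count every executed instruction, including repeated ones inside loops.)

112

after li $t0, 1: $t0=1
after li $t3, 2: $t3=2
after li $t2, 9: $t2=9
after li $t6, 100: $t6=100
after lw $t0, 0($t6): $t0=M[100]=15
after sub $t3, $t3, $t0: $t3=2-15=-13
after lw $t0, 0($t6): $t0=M[100]=15
after sub $t3, $t3, $t0: $t3=(-13)-15=-28
after add $t6, $t6, 4: $t6=100+4=104
after sub $t2, $t2, 1: $t2=9-1=8
cmp $t2, 6  (cmp 8,6)
bgt L2: taken
after lw $t0, 0($t6): $t0=M[104]=3
after sub $t3, $t3, $t0: $t3=(-28)-3=-31
after lw $t0, 0($t6): $t0=M[104]=3
after sub $t3, $t3, $t0: $t3=(-31)-3=-34
after add $t6, $t6, 4: $t6=104+4=108
after sub $t2, $t2, 1: $t2=8-1=7
cmp $t2, 6  (cmp 7,6)
bgt L2: taken
after lw $t0, 0($t6): $t0=M[108]=3
after sub $t3, $t3, $t0: $t3=(-34)-3=-37
after lw $t0, 0($t6): $t0=M[108]=3
after sub $t3, $t3, $t0: $t3=(-37)-3=-40
after add $t6, $t6, 4: $t6=108+4=112
After step 25: $t6 = 112.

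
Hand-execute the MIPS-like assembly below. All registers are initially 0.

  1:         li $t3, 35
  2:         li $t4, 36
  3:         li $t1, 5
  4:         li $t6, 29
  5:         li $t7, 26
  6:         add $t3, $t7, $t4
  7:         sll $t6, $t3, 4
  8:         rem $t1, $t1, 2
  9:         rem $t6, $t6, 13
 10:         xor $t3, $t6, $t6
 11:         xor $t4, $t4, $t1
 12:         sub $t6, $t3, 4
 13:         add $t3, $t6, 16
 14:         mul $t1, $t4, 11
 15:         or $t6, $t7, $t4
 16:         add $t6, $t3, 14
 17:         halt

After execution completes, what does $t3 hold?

12

$t3=35
$t4=36
$t1=5
$t6=29
$t7=26
$t3=26+36=62
$t6=62<<4=992
$t1=5%2=1
$t6=992%13=4
$t3=4^4=0
$t4=36^1=37
$t6=0-4=-4
$t3=(-4)+16=12
$t1=37*11=407
$t6=26|37=63
$t6=12+14=26
halt.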